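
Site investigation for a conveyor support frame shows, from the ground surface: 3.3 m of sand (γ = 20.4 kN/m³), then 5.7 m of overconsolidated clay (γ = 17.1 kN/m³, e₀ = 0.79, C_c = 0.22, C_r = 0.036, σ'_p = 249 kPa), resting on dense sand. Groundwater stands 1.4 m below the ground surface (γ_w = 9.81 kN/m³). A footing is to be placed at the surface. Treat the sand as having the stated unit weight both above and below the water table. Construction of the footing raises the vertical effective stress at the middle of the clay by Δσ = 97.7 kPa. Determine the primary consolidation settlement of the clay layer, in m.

S_c ≈ 0.0437 m

Mid-depth of clay below the ground surface: z = 3.3 + 5.7/2 = 6.15 m.
Total vertical stress at mid-clay: σ_v = 20.4×3.3 + 17.1×2.85 = 116.06 kPa.
Pore pressure: u = 9.81×(6.15 − 1.4) = 46.598 kPa.
Initial effective stress: σ'_0 = σ_v − u = 116.06 − 46.598 = 69.462 kPa.
Final effective stress: σ'_f = 69.462 + 97.7 = 167.16 kPa.
σ'_f = 167.16 ≤ σ'_p = 249 kPa, so the clay remains overconsolidated and only the recompression index applies:
S_c = C_r·H/(1+e₀)·log₁₀(σ'_f/σ'_0) = 0.036×5.7/1.79×log₁₀(167.16/69.462)
    = 0.11464 × 0.38139 = 0.04372 m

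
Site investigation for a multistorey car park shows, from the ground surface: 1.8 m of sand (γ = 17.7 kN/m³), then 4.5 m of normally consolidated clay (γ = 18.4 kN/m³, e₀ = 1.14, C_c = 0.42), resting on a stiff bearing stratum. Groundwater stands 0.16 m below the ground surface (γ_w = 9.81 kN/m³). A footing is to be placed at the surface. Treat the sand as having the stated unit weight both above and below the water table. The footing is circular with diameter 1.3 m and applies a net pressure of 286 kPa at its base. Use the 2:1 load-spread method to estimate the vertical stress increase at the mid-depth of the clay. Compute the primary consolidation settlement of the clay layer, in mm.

S_c ≈ 151 mm

Mid-depth of clay below the ground surface: z = 1.8 + 4.5/2 = 4.05 m.
Total vertical stress at mid-clay: σ_v = 17.7×1.8 + 18.4×2.25 = 73.26 kPa.
Pore pressure: u = 9.81×(4.05 − 0.16) = 38.161 kPa.
Initial effective stress: σ'_0 = σ_v − u = 73.26 − 38.161 = 35.099 kPa.
Stress increase at mid-clay by the 2:1 spreading method:
Δσ ≈ qD²/(D+z)² = 286×1.3²/(1.3+4.05)² = 16.887 kPa
Final effective stress: σ'_f = σ'_0 + Δσ = 35.099 + 16.887 = 51.986 kPa.
Normally consolidated clay, so the full stress increment lies on the virgin compression line:
S_c = C_c·H/(1+e₀)·log₁₀(σ'_f/σ'_0) = 0.42×4.5/(1+1.14)×log₁₀(51.986/35.099)
    = 0.88318 × 0.17059 = 0.1507 m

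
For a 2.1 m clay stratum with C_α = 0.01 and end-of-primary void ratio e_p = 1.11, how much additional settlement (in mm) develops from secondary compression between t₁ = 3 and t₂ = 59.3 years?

S_s ≈ 12.9 mm

Secondary compression: S_s = C_α·H/(1+e_p)·log₁₀(t₂/t₁)
S_s = 0.01×2.1/(1+1.11)×log₁₀(59.3/3)
    = 0.009953 × 1.296 = 0.0129 m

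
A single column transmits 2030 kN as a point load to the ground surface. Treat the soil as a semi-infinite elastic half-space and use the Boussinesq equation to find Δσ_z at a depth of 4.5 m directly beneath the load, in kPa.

Δσ_z ≈ 47.9 kPa

Boussinesq vertical stress below a point load on an elastic half-space:
Δσ_z = 3P/(2πz²) · [1 + (r/z)²]^(−5/2)
r/z = 0/4.5 = 0; [1+(r/z)²]^(−5/2) = 1.
Δσ_z = 3×2030/(2π×4.5²) × 1 = 47.864 × 1 = 47.86 kPa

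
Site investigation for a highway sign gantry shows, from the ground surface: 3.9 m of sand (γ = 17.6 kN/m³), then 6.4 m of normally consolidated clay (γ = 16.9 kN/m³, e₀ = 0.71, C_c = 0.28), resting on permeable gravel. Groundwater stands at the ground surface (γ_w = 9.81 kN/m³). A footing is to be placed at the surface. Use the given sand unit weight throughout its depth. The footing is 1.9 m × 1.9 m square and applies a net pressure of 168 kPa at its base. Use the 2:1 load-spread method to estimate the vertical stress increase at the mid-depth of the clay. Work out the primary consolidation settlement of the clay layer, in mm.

S_c ≈ 60.1 mm

Mid-depth of clay below the ground surface: z = 3.9 + 6.4/2 = 7.1 m.
Total vertical stress at mid-clay: σ_v = 17.6×3.9 + 16.9×3.2 = 122.72 kPa.
Pore pressure: u = 9.81×(7.1 − 0) = 69.651 kPa.
Initial effective stress: σ'_0 = σ_v − u = 122.72 − 69.651 = 53.069 kPa.
Stress increase at mid-clay by the 2:1 spreading method:
Δσ = qBL/((B+z)(L+z)) = 168×1.9×1.9/((1.9+7.1)(1.9+7.1)) = 7.4874 kPa
Final effective stress: σ'_f = σ'_0 + Δσ = 53.069 + 7.4874 = 60.556 kPa.
Normally consolidated clay, so the full stress increment lies on the virgin compression line:
S_c = C_c·H/(1+e₀)·log₁₀(σ'_f/σ'_0) = 0.28×6.4/(1+0.71)×log₁₀(60.556/53.069)
    = 1.048 × 0.057316 = 0.06007 m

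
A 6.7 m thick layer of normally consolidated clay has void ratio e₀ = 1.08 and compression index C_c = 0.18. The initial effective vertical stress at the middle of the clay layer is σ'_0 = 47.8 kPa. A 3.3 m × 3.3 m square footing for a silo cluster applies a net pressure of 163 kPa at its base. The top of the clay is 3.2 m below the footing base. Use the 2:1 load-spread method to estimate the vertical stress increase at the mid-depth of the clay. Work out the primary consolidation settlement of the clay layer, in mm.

Mid-depth of clay below the footing base: z = 3.2 + 6.7/2 = 6.55 m.
Stress increase at mid-clay by the 2:1 spreading method:
Δσ = qBL/((B+z)(L+z)) = 163×3.3×3.3/((3.3+6.55)(3.3+6.55)) = 18.295 kPa
Final effective stress: σ'_f = σ'_0 + Δσ = 47.8 + 18.295 = 66.095 kPa.
Normally consolidated clay, so the full stress increment lies on the virgin compression line:
S_c = C_c·H/(1+e₀)·log₁₀(σ'_f/σ'_0) = 0.18×6.7/(1+1.08)×log₁₀(66.095/47.8)
    = 0.57981 × 0.14074 = 0.0816 m

S_c ≈ 81.6 mm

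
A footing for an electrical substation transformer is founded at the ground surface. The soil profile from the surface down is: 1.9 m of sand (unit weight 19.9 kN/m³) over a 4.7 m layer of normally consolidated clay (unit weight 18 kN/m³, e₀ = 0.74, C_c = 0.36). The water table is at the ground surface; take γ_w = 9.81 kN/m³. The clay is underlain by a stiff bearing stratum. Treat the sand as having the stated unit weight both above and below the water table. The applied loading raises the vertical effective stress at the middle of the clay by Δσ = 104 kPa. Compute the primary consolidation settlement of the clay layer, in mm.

S_c ≈ 553 mm

Mid-depth of clay below the ground surface: z = 1.9 + 4.7/2 = 4.25 m.
Total vertical stress at mid-clay: σ_v = 19.9×1.9 + 18×2.35 = 80.11 kPa.
Pore pressure: u = 9.81×(4.25 − 0) = 41.693 kPa.
Initial effective stress: σ'_0 = σ_v − u = 80.11 − 41.693 = 38.417 kPa.
Final effective stress: σ'_f = σ'_0 + Δσ = 38.417 + 104 = 142.42 kPa.
Normally consolidated clay, so the full stress increment lies on the virgin compression line:
S_c = C_c·H/(1+e₀)·log₁₀(σ'_f/σ'_0) = 0.36×4.7/(1+0.74)×log₁₀(142.42/38.417)
    = 0.97241 × 0.56905 = 0.5533 m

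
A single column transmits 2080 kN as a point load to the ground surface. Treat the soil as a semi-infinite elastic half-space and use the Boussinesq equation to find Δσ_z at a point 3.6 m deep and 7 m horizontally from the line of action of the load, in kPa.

Boussinesq vertical stress below a point load on an elastic half-space:
Δσ_z = 3P/(2πz²) · [1 + (r/z)²]^(−5/2)
r/z = 7/3.6 = 1.9444; [1+(r/z)²]^(−5/2) = 0.020009.
Δσ_z = 3×2080/(2π×3.6²) × 0.020009 = 76.63 × 0.020009 = 1.533 kPa

Δσ_z ≈ 1.53 kPa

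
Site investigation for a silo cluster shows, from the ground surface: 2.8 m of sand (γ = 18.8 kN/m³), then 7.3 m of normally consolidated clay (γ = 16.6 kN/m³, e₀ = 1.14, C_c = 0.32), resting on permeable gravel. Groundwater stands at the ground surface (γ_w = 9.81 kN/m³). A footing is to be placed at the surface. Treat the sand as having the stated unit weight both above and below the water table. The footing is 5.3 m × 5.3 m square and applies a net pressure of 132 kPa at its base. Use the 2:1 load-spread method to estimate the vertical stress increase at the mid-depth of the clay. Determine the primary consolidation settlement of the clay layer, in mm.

Mid-depth of clay below the ground surface: z = 2.8 + 7.3/2 = 6.45 m.
Total vertical stress at mid-clay: σ_v = 18.8×2.8 + 16.6×3.65 = 113.23 kPa.
Pore pressure: u = 9.81×(6.45 − 0) = 63.275 kPa.
Initial effective stress: σ'_0 = σ_v − u = 113.23 − 63.275 = 49.955 kPa.
Stress increase at mid-clay by the 2:1 spreading method:
Δσ = qBL/((B+z)(L+z)) = 132×5.3×5.3/((5.3+6.45)(5.3+6.45)) = 26.857 kPa
Final effective stress: σ'_f = σ'_0 + Δσ = 49.955 + 26.857 = 76.812 kPa.
Normally consolidated clay, so the full stress increment lies on the virgin compression line:
S_c = C_c·H/(1+e₀)·log₁₀(σ'_f/σ'_0) = 0.32×7.3/(1+1.14)×log₁₀(76.812/49.955)
    = 1.0916 × 0.18685 = 0.204 m

S_c ≈ 204 mm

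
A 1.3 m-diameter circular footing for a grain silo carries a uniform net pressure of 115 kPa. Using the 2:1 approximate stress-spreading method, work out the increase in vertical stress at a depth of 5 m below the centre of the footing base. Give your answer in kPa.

Δσ_z ≈ 4.9 kPa

By the 2:1 method the load spreads at 1 horizontal : 2 vertical, so at depth z the loaded area has grown by z in each plan dimension:
Δσ ≈ qD²/(D+z)² = 115×1.3²/(1.3+5)² = 4.8967 kPa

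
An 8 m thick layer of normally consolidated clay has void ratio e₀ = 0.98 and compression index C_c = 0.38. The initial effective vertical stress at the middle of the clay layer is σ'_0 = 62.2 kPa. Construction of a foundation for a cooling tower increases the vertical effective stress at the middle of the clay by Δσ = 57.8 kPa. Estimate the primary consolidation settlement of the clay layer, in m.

S_c ≈ 0.438 m

Final effective stress: σ'_f = σ'_0 + Δσ = 62.2 + 57.8 = 120 kPa.
Normally consolidated clay, so the full stress increment lies on the virgin compression line:
S_c = C_c·H/(1+e₀)·log₁₀(σ'_f/σ'_0) = 0.38×8/(1+0.98)×log₁₀(120/62.2)
    = 1.5354 × 0.28539 = 0.4382 m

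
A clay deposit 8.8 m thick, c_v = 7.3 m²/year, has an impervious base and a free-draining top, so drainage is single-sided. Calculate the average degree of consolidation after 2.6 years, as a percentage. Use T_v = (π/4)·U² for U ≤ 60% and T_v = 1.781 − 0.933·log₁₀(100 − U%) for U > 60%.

U ≈ 55.9 %

Drainage path length: H_d = H = 8.8 m (single drainage).
T_v = c_v·t/H_d² = 7.3×2.6/8.8² = 0.24509.
T_v = 0.24509 corresponds to the U ≤ 60% branch:
U = √(4T_v/π) = 0.5586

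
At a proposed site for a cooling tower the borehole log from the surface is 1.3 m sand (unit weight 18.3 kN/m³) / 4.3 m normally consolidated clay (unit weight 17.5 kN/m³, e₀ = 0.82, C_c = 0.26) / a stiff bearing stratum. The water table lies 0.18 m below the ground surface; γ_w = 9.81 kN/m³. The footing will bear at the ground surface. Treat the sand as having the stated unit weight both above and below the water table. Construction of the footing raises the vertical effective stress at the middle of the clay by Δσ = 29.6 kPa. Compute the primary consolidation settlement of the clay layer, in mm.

S_c ≈ 186 mm

Mid-depth of clay below the ground surface: z = 1.3 + 4.3/2 = 3.45 m.
Total vertical stress at mid-clay: σ_v = 18.3×1.3 + 17.5×2.15 = 61.415 kPa.
Pore pressure: u = 9.81×(3.45 − 0.18) = 32.079 kPa.
Initial effective stress: σ'_0 = σ_v − u = 61.415 − 32.079 = 29.336 kPa.
Final effective stress: σ'_f = σ'_0 + Δσ = 29.336 + 29.6 = 58.936 kPa.
Normally consolidated clay, so the full stress increment lies on the virgin compression line:
S_c = C_c·H/(1+e₀)·log₁₀(σ'_f/σ'_0) = 0.26×4.3/(1+0.82)×log₁₀(58.936/29.336)
    = 0.61429 × 0.30298 = 0.1861 m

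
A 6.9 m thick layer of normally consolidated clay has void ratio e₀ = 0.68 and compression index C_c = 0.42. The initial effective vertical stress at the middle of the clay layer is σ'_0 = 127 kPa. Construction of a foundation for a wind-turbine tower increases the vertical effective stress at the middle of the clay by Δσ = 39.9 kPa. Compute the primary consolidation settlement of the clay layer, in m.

S_c ≈ 0.205 m

Final effective stress: σ'_f = σ'_0 + Δσ = 127 + 39.9 = 166.9 kPa.
Normally consolidated clay, so the full stress increment lies on the virgin compression line:
S_c = C_c·H/(1+e₀)·log₁₀(σ'_f/σ'_0) = 0.42×6.9/(1+0.68)×log₁₀(166.9/127)
    = 1.725 × 0.11865 = 0.2047 m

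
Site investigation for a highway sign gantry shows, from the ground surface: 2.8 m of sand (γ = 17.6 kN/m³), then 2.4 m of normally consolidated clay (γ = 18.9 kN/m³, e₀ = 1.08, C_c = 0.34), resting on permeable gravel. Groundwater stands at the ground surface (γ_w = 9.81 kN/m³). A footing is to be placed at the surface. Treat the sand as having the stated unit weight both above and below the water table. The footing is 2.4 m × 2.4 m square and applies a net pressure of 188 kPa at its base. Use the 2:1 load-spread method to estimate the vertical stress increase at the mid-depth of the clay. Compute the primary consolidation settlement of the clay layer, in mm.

Mid-depth of clay below the ground surface: z = 2.8 + 2.4/2 = 4 m.
Total vertical stress at mid-clay: σ_v = 17.6×2.8 + 18.9×1.2 = 71.96 kPa.
Pore pressure: u = 9.81×(4 − 0) = 39.24 kPa.
Initial effective stress: σ'_0 = σ_v − u = 71.96 − 39.24 = 32.72 kPa.
Stress increase at mid-clay by the 2:1 spreading method:
Δσ = qBL/((B+z)(L+z)) = 188×2.4×2.4/((2.4+4)(2.4+4)) = 26.437 kPa
Final effective stress: σ'_f = σ'_0 + Δσ = 32.72 + 26.437 = 59.157 kPa.
Normally consolidated clay, so the full stress increment lies on the virgin compression line:
S_c = C_c·H/(1+e₀)·log₁₀(σ'_f/σ'_0) = 0.34×2.4/(1+1.08)×log₁₀(59.157/32.72)
    = 0.39231 × 0.25719 = 0.1009 m

S_c ≈ 101 mm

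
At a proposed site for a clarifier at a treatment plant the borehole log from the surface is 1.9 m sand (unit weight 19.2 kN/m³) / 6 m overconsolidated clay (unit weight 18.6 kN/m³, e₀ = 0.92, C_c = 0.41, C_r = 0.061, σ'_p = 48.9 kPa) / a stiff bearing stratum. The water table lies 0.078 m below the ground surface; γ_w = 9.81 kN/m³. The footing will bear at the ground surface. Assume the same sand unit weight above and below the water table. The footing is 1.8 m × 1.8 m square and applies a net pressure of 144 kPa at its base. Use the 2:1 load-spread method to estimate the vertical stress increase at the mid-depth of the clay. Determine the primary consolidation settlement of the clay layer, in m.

S_c ≈ 0.0761 m

Mid-depth of clay below the ground surface: z = 1.9 + 6/2 = 4.9 m.
Total vertical stress at mid-clay: σ_v = 19.2×1.9 + 18.6×3 = 92.28 kPa.
Pore pressure: u = 9.81×(4.9 − 0.078) = 47.304 kPa.
Initial effective stress: σ'_0 = σ_v − u = 92.28 − 47.304 = 44.976 kPa.
Stress increase at mid-clay by the 2:1 spreading method:
Δσ = qBL/((B+z)(L+z)) = 144×1.8×1.8/((1.8+4.9)(1.8+4.9)) = 10.393 kPa
Final effective stress: σ'_f = 44.976 + 10.393 = 55.369 kPa.
σ'_f = 55.369 > σ'_p = 48.9 kPa, so the stress path crosses the preconsolidation pressure — recompression up to σ'_p, then virgin compression beyond:
S_c = H/(1+e₀)·[C_r·log₁₀(σ'_p/σ'_0) + C_c·log₁₀(σ'_f/σ'_p)]
    = 6/1.92 × [0.061×log₁₀(48.9/44.976) + 0.41×log₁₀(55.369/48.9)]
    = 3.125 × [0.002216 + 0.022123] = 0.07606 m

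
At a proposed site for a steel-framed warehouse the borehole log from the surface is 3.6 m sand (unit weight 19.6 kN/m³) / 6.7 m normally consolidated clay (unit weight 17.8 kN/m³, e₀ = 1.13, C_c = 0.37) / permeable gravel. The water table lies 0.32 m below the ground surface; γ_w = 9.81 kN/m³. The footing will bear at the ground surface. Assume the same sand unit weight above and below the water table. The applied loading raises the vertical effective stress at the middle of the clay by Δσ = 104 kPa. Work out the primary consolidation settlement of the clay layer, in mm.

Mid-depth of clay below the ground surface: z = 3.6 + 6.7/2 = 6.95 m.
Total vertical stress at mid-clay: σ_v = 19.6×3.6 + 17.8×3.35 = 130.19 kPa.
Pore pressure: u = 9.81×(6.95 − 0.32) = 65.04 kPa.
Initial effective stress: σ'_0 = σ_v − u = 130.19 − 65.04 = 65.15 kPa.
Final effective stress: σ'_f = σ'_0 + Δσ = 65.15 + 104 = 169.15 kPa.
Normally consolidated clay, so the full stress increment lies on the virgin compression line:
S_c = C_c·H/(1+e₀)·log₁₀(σ'_f/σ'_0) = 0.37×6.7/(1+1.13)×log₁₀(169.15/65.15)
    = 1.1638 × 0.41436 = 0.4822 m

S_c ≈ 482 mm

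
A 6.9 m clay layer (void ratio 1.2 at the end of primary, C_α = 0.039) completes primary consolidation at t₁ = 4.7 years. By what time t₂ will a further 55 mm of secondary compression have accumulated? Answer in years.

t₂ ≈ 13.2 years

S_s = C_α·H/(1+e_p)·log₁₀(t₂/t₁) ⇒ log₁₀(t₂/t₁) = S_s·(1+e_p)/(C_α·H).
log₁₀(t₂/t₁) = 0.055 × (1+1.2) / (0.039×6.9) = 0.4496
t₂ = t₁ × 10^0.4496 = 4.7 × 2.816 = 13.24 years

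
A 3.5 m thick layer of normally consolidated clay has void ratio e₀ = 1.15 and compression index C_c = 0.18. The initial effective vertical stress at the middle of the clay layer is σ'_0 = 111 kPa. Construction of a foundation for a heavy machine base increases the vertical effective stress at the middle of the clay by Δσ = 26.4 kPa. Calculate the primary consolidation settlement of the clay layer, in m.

Final effective stress: σ'_f = σ'_0 + Δσ = 111 + 26.4 = 137.4 kPa.
Normally consolidated clay, so the full stress increment lies on the virgin compression line:
S_c = C_c·H/(1+e₀)·log₁₀(σ'_f/σ'_0) = 0.18×3.5/(1+1.15)×log₁₀(137.4/111)
    = 0.29302 × 0.092664 = 0.02715 m

S_c ≈ 0.0272 m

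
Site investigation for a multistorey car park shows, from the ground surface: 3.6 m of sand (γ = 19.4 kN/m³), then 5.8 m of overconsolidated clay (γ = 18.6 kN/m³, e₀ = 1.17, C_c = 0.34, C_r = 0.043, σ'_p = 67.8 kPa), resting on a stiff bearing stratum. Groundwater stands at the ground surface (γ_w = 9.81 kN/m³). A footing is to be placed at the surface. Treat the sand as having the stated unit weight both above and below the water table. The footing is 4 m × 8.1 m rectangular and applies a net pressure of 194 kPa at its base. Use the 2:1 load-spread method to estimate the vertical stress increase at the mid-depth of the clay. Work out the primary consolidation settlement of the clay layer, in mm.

Mid-depth of clay below the ground surface: z = 3.6 + 5.8/2 = 6.5 m.
Total vertical stress at mid-clay: σ_v = 19.4×3.6 + 18.6×2.9 = 123.78 kPa.
Pore pressure: u = 9.81×(6.5 − 0) = 63.765 kPa.
Initial effective stress: σ'_0 = σ_v − u = 123.78 − 63.765 = 60.015 kPa.
Stress increase at mid-clay by the 2:1 spreading method:
Δσ = qBL/((B+z)(L+z)) = 194×4×8.1/((4+6.5)(8.1+6.5)) = 41.002 kPa
Final effective stress: σ'_f = 60.015 + 41.002 = 101.02 kPa.
σ'_f = 101.02 > σ'_p = 67.8 kPa, so the stress path crosses the preconsolidation pressure — recompression up to σ'_p, then virgin compression beyond:
S_c = H/(1+e₀)·[C_r·log₁₀(σ'_p/σ'_0) + C_c·log₁₀(σ'_f/σ'_p)]
    = 5.8/2.17 × [0.043×log₁₀(67.8/60.015) + 0.34×log₁₀(101.02/67.8)]
    = 2.6728 × [0.0022777 + 0.05888] = 0.1635 m

S_c ≈ 163 mm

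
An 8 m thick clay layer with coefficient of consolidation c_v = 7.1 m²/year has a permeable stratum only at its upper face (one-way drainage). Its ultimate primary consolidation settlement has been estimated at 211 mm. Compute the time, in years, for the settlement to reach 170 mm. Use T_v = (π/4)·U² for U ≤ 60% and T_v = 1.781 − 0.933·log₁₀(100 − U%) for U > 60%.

Drainage path length: H_d = H = 8 m (single drainage).
U = S(t)/S_ult = 170/211 = 0.8057.
U > 60%: T_v = 1.781 − 0.933·log₁₀(100 − 80.569) = 0.57883.
t = T_v·H_d²/c_v = 0.57883×8²/7.1 = 5.218 years.

t ≈ 5.22 years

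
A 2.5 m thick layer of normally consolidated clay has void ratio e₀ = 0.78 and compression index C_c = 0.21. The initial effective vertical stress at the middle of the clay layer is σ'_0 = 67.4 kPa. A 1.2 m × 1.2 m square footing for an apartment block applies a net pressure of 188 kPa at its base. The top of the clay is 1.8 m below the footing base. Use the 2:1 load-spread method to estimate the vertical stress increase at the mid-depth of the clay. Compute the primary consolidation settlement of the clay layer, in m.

S_c ≈ 0.0257 m

Mid-depth of clay below the footing base: z = 1.8 + 2.5/2 = 3.05 m.
Stress increase at mid-clay by the 2:1 spreading method:
Δσ = qBL/((B+z)(L+z)) = 188×1.2×1.2/((1.2+3.05)(1.2+3.05)) = 14.988 kPa
Final effective stress: σ'_f = σ'_0 + Δσ = 67.4 + 14.988 = 82.388 kPa.
Normally consolidated clay, so the full stress increment lies on the virgin compression line:
S_c = C_c·H/(1+e₀)·log₁₀(σ'_f/σ'_0) = 0.21×2.5/(1+0.78)×log₁₀(82.388/67.4)
    = 0.29494 × 0.087204 = 0.02572 m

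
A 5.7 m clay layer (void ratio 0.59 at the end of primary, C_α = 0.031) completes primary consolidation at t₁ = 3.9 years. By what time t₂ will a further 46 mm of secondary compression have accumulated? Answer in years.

t₂ ≈ 10.1 years

S_s = C_α·H/(1+e_p)·log₁₀(t₂/t₁) ⇒ log₁₀(t₂/t₁) = S_s·(1+e_p)/(C_α·H).
log₁₀(t₂/t₁) = 0.046 × (1+0.59) / (0.031×5.7) = 0.4139
t₂ = t₁ × 10^0.4139 = 3.9 × 2.594 = 10.12 years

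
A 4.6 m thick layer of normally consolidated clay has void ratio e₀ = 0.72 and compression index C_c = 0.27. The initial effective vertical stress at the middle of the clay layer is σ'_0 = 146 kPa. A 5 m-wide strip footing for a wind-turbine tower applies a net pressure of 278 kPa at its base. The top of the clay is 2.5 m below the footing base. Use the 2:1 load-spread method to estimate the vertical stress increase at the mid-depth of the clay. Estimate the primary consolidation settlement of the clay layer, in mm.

Mid-depth of clay below the footing base: z = 2.5 + 4.6/2 = 4.8 m.
Stress increase at mid-clay by the 2:1 spreading method:
Δσ = qB/(B+z) = 278×5/(5+4.8) = 141.84 kPa
Final effective stress: σ'_f = σ'_0 + Δσ = 146 + 141.84 = 287.84 kPa.
Normally consolidated clay, so the full stress increment lies on the virgin compression line:
S_c = C_c·H/(1+e₀)·log₁₀(σ'_f/σ'_0) = 0.27×4.6/(1+0.72)×log₁₀(287.84/146)
    = 0.72209 × 0.2948 = 0.2129 m

S_c ≈ 213 mm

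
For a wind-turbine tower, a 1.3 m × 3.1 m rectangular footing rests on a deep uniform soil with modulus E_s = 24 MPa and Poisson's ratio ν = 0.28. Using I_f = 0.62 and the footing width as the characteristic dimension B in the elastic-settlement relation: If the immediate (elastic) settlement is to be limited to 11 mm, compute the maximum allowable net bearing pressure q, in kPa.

q ≈ 355 kPa

E_s = 24 MPa = 24000 kPa.
S_e = q·B·(1−ν²)/E_s · I_f  ⇒  q = S_e·E_s / (B·(1−ν²)·I_f).
q = 0.011 × 24000 / (1.3 × 0.9216 × 0.62) = 355.4 kPa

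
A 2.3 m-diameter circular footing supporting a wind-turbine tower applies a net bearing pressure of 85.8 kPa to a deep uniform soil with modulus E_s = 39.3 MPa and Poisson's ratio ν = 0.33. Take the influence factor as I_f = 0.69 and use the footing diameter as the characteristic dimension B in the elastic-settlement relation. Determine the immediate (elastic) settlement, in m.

Immediate (elastic) settlement: S_e = q·B·(1−ν²)/E_s · I_f.
E_s = 39.3 MPa = 39300 kPa.
S_e = 85.8 × 2.3 × (1 − 0.33²) / 39300 × 0.69
    = 85.8 × 2.3 × 0.8911 / 39300 × 0.69
    = 0.003087 m

S_e ≈ 0.00309 m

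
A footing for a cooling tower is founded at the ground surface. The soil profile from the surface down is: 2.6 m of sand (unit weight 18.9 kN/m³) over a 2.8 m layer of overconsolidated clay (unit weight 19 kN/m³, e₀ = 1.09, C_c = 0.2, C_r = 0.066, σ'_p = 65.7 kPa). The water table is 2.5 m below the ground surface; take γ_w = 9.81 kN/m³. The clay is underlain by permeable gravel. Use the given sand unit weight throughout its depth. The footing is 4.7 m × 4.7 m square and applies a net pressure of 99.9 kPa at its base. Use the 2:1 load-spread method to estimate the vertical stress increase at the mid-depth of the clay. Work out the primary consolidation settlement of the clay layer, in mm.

S_c ≈ 39.7 mm

Mid-depth of clay below the ground surface: z = 2.6 + 2.8/2 = 4 m.
Total vertical stress at mid-clay: σ_v = 18.9×2.6 + 19×1.4 = 75.74 kPa.
Pore pressure: u = 9.81×(4 − 2.5) = 14.715 kPa.
Initial effective stress: σ'_0 = σ_v − u = 75.74 − 14.715 = 61.025 kPa.
Stress increase at mid-clay by the 2:1 spreading method:
Δσ = qBL/((B+z)(L+z)) = 99.9×4.7×4.7/((4.7+4)(4.7+4)) = 29.156 kPa
Final effective stress: σ'_f = 61.025 + 29.156 = 90.181 kPa.
σ'_f = 90.181 > σ'_p = 65.7 kPa, so the stress path crosses the preconsolidation pressure — recompression up to σ'_p, then virgin compression beyond:
S_c = H/(1+e₀)·[C_r·log₁₀(σ'_p/σ'_0) + C_c·log₁₀(σ'_f/σ'_p)]
    = 2.8/2.09 × [0.066×log₁₀(65.7/61.025) + 0.2×log₁₀(90.181/65.7)]
    = 1.3397 × [0.0021158 + 0.02751] = 0.03969 m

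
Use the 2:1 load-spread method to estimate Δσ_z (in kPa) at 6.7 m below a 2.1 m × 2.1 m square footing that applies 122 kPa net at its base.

By the 2:1 method the load spreads at 1 horizontal : 2 vertical, so at depth z the loaded area has grown by z in each plan dimension:
Δσ = qBL/((B+z)(L+z)) = 122×2.1×2.1/((2.1+6.7)(2.1+6.7)) = 6.9476 kPa

Δσ_z ≈ 6.95 kPa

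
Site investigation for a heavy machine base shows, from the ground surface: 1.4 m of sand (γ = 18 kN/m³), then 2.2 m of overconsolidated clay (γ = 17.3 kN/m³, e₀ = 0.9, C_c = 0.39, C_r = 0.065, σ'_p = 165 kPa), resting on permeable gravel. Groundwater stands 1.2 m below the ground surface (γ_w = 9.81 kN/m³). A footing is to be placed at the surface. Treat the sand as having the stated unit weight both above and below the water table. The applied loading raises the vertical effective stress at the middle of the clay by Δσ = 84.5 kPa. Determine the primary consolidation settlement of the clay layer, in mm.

Mid-depth of clay below the ground surface: z = 1.4 + 2.2/2 = 2.5 m.
Total vertical stress at mid-clay: σ_v = 18×1.4 + 17.3×1.1 = 44.23 kPa.
Pore pressure: u = 9.81×(2.5 − 1.2) = 12.753 kPa.
Initial effective stress: σ'_0 = σ_v − u = 44.23 − 12.753 = 31.477 kPa.
Final effective stress: σ'_f = 31.477 + 84.5 = 115.98 kPa.
σ'_f = 115.98 ≤ σ'_p = 165 kPa, so the clay remains overconsolidated and only the recompression index applies:
S_c = C_r·H/(1+e₀)·log₁₀(σ'_f/σ'_0) = 0.065×2.2/1.9×log₁₀(115.98/31.477)
    = 0.075263 × 0.56639 = 0.04263 m

S_c ≈ 42.6 mm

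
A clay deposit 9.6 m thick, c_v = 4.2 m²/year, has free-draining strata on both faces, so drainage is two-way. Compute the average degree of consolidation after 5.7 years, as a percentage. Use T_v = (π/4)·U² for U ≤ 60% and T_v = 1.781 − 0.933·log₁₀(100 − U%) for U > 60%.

Drainage path length: H_d = H/2 = 4.8 m (double drainage).
T_v = c_v·t/H_d² = 4.2×5.7/4.8² = 1.0391.
T_v = 1.0391 corresponds to the U > 60% branch:
U = 1 − 10^((1.781 − T_v)/0.933)/100 = 0.9376

U ≈ 93.8 %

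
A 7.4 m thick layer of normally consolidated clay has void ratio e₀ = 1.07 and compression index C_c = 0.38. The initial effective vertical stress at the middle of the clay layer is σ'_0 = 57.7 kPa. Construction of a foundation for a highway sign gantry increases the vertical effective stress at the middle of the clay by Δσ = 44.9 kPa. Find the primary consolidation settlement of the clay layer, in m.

S_c ≈ 0.34 m

Final effective stress: σ'_f = σ'_0 + Δσ = 57.7 + 44.9 = 102.6 kPa.
Normally consolidated clay, so the full stress increment lies on the virgin compression line:
S_c = C_c·H/(1+e₀)·log₁₀(σ'_f/σ'_0) = 0.38×7.4/(1+1.07)×log₁₀(102.6/57.7)
    = 1.3585 × 0.24997 = 0.3396 m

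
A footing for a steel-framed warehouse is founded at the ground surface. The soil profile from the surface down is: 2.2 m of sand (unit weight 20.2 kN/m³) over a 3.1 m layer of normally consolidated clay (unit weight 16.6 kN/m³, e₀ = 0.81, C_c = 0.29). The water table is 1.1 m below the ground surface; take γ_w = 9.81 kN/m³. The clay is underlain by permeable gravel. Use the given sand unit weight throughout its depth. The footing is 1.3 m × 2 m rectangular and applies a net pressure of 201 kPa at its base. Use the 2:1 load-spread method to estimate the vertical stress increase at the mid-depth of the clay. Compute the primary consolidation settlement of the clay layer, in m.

Mid-depth of clay below the ground surface: z = 2.2 + 3.1/2 = 3.75 m.
Total vertical stress at mid-clay: σ_v = 20.2×2.2 + 16.6×1.55 = 70.17 kPa.
Pore pressure: u = 9.81×(3.75 − 1.1) = 25.997 kPa.
Initial effective stress: σ'_0 = σ_v − u = 70.17 − 25.997 = 44.173 kPa.
Stress increase at mid-clay by the 2:1 spreading method:
Δσ = qBL/((B+z)(L+z)) = 201×1.3×2/((1.3+3.75)(2+3.75)) = 17.997 kPa
Final effective stress: σ'_f = σ'_0 + Δσ = 44.173 + 17.997 = 62.17 kPa.
Normally consolidated clay, so the full stress increment lies on the virgin compression line:
S_c = C_c·H/(1+e₀)·log₁₀(σ'_f/σ'_0) = 0.29×3.1/(1+0.81)×log₁₀(62.17/44.173)
    = 0.49669 × 0.14842 = 0.07372 m

S_c ≈ 0.0737 m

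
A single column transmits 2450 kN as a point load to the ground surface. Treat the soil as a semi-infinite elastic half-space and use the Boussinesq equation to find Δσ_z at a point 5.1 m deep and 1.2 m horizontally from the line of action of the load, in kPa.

Boussinesq vertical stress below a point load on an elastic half-space:
Δσ_z = 3P/(2πz²) · [1 + (r/z)²]^(−5/2)
r/z = 1.2/5.1 = 0.23529; [1+(r/z)²]^(−5/2) = 0.87397.
Δσ_z = 3×2450/(2π×5.1²) × 0.87397 = 44.975 × 0.87397 = 39.31 kPa

Δσ_z ≈ 39.3 kPa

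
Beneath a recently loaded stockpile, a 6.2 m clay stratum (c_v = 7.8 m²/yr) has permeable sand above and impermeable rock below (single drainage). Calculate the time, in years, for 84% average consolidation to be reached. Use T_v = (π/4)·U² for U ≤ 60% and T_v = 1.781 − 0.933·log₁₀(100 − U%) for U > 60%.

Drainage path length: H_d = H = 6.2 m (single drainage).
U > 60%: T_v = 1.781 − 0.933·log₁₀(100 − 84) = 0.65756.
t = T_v·H_d²/c_v = 0.65756×6.2²/7.8 = 3.241 years.

t ≈ 3.24 years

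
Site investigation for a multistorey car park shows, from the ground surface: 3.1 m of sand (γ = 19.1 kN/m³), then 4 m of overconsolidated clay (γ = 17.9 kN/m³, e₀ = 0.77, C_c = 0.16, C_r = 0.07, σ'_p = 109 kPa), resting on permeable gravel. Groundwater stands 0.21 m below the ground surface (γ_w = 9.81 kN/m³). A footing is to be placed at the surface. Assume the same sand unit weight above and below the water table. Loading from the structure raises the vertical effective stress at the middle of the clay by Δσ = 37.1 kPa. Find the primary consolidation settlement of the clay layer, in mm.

Mid-depth of clay below the ground surface: z = 3.1 + 4/2 = 5.1 m.
Total vertical stress at mid-clay: σ_v = 19.1×3.1 + 17.9×2 = 95.01 kPa.
Pore pressure: u = 9.81×(5.1 − 0.21) = 47.971 kPa.
Initial effective stress: σ'_0 = σ_v − u = 95.01 − 47.971 = 47.039 kPa.
Final effective stress: σ'_f = 47.039 + 37.1 = 84.139 kPa.
σ'_f = 84.139 ≤ σ'_p = 109 kPa, so the clay remains overconsolidated and only the recompression index applies:
S_c = C_r·H/(1+e₀)·log₁₀(σ'_f/σ'_0) = 0.07×4/1.77×log₁₀(84.139/47.039)
    = 0.15819 × 0.25254 = 0.03995 m

S_c ≈ 40 mm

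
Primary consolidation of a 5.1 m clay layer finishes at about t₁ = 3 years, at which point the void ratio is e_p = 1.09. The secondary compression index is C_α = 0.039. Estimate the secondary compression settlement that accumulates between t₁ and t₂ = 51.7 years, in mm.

Secondary compression: S_s = C_α·H/(1+e_p)·log₁₀(t₂/t₁)
S_s = 0.039×5.1/(1+1.09)×log₁₀(51.7/3)
    = 0.09517 × 1.236 = 0.1177 m

S_s ≈ 118 mm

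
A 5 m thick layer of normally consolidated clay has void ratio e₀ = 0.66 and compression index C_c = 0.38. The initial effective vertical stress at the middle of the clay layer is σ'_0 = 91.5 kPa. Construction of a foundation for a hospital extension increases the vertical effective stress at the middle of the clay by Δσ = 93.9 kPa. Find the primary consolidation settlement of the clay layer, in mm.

Final effective stress: σ'_f = σ'_0 + Δσ = 91.5 + 93.9 = 185.4 kPa.
Normally consolidated clay, so the full stress increment lies on the virgin compression line:
S_c = C_c·H/(1+e₀)·log₁₀(σ'_f/σ'_0) = 0.38×5/(1+0.66)×log₁₀(185.4/91.5)
    = 1.1446 × 0.30669 = 0.351 m

S_c ≈ 351 mm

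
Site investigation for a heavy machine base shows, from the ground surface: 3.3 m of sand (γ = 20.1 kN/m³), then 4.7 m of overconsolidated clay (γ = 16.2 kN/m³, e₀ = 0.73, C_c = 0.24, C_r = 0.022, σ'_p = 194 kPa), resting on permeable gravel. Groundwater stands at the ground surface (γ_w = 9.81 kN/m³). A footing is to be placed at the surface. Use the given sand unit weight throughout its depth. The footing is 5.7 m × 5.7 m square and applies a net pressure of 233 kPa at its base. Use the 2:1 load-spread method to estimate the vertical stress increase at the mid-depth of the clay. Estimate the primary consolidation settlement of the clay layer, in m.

S_c ≈ 0.0205 m

Mid-depth of clay below the ground surface: z = 3.3 + 4.7/2 = 5.65 m.
Total vertical stress at mid-clay: σ_v = 20.1×3.3 + 16.2×2.35 = 104.4 kPa.
Pore pressure: u = 9.81×(5.65 − 0) = 55.427 kPa.
Initial effective stress: σ'_0 = σ_v − u = 104.4 − 55.427 = 48.973 kPa.
Stress increase at mid-clay by the 2:1 spreading method:
Δσ = qBL/((B+z)(L+z)) = 233×5.7×5.7/((5.7+5.65)(5.7+5.65)) = 58.764 kPa
Final effective stress: σ'_f = 48.973 + 58.764 = 107.74 kPa.
σ'_f = 107.74 ≤ σ'_p = 194 kPa, so the clay remains overconsolidated and only the recompression index applies:
S_c = C_r·H/(1+e₀)·log₁₀(σ'_f/σ'_0) = 0.022×4.7/1.73×log₁₀(107.74/48.973)
    = 0.05977 × 0.34242 = 0.02047 m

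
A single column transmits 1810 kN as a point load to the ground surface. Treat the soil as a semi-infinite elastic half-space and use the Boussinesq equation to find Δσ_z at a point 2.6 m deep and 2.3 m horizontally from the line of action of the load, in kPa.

Boussinesq vertical stress below a point load on an elastic half-space:
Δσ_z = 3P/(2πz²) · [1 + (r/z)²]^(−5/2)
r/z = 2.3/2.6 = 0.88462; [1+(r/z)²]^(−5/2) = 0.23572.
Δσ_z = 3×1810/(2π×2.6²) × 0.23572 = 127.84 × 0.23572 = 30.13 kPa

Δσ_z ≈ 30.1 kPa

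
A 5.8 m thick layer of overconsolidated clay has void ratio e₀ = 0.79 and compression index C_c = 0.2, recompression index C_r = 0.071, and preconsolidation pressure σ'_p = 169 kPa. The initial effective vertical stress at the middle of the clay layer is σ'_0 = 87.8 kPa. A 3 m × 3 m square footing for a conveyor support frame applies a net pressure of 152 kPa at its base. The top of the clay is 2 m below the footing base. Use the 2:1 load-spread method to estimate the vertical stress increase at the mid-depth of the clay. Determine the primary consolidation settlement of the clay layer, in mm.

S_c ≈ 22.3 mm

Mid-depth of clay below the footing base: z = 2 + 5.8/2 = 4.9 m.
Stress increase at mid-clay by the 2:1 spreading method:
Δσ = qBL/((B+z)(L+z)) = 152×3×3/((3+4.9)(3+4.9)) = 21.92 kPa
Final effective stress: σ'_f = 87.8 + 21.92 = 109.72 kPa.
σ'_f = 109.72 ≤ σ'_p = 169 kPa, so the clay remains overconsolidated and only the recompression index applies:
S_c = C_r·H/(1+e₀)·log₁₀(σ'_f/σ'_0) = 0.071×5.8/1.79×log₁₀(109.72/87.8)
    = 0.23005 × 0.096791 = 0.02227 m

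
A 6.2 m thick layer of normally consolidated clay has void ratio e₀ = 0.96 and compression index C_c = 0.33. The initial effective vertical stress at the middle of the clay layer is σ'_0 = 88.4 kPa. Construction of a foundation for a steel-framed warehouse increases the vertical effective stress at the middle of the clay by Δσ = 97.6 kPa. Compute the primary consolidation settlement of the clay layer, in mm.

S_c ≈ 337 mm

Final effective stress: σ'_f = σ'_0 + Δσ = 88.4 + 97.6 = 186 kPa.
Normally consolidated clay, so the full stress increment lies on the virgin compression line:
S_c = C_c·H/(1+e₀)·log₁₀(σ'_f/σ'_0) = 0.33×6.2/(1+0.96)×log₁₀(186/88.4)
    = 1.0439 × 0.32306 = 0.3372 m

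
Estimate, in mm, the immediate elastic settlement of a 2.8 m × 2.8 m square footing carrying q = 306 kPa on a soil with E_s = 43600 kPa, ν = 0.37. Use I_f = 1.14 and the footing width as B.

S_e ≈ 19.3 mm

Immediate (elastic) settlement: S_e = q·B·(1−ν²)/E_s · I_f.
S_e = 306 × 2.8 × (1 − 0.37²) / 43600 × 1.14
    = 306 × 2.8 × 0.8631 / 43600 × 1.14
    = 0.01934 m = 19.34 mm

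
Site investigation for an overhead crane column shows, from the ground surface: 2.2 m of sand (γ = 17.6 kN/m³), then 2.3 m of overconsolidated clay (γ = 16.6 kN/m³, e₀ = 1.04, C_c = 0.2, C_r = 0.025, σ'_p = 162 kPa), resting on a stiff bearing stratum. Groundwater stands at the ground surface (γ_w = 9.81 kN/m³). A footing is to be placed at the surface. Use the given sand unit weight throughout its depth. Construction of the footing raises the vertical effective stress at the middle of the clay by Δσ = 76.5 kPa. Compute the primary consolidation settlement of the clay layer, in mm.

S_c ≈ 17.2 mm

Mid-depth of clay below the ground surface: z = 2.2 + 2.3/2 = 3.35 m.
Total vertical stress at mid-clay: σ_v = 17.6×2.2 + 16.6×1.15 = 57.81 kPa.
Pore pressure: u = 9.81×(3.35 − 0) = 32.864 kPa.
Initial effective stress: σ'_0 = σ_v − u = 57.81 − 32.864 = 24.946 kPa.
Final effective stress: σ'_f = 24.946 + 76.5 = 101.45 kPa.
σ'_f = 101.45 ≤ σ'_p = 162 kPa, so the clay remains overconsolidated and only the recompression index applies:
S_c = C_r·H/(1+e₀)·log₁₀(σ'_f/σ'_0) = 0.025×2.3/2.04×log₁₀(101.45/24.946)
    = 0.028188 × 0.60925 = 0.01717 m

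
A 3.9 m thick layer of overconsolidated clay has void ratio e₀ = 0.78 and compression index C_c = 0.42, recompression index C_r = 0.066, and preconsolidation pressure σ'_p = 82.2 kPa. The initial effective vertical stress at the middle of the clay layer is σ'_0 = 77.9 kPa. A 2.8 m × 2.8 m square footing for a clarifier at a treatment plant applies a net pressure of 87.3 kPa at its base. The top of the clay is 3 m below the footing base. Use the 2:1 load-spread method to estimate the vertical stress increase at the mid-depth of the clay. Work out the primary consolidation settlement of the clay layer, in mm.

Mid-depth of clay below the footing base: z = 3 + 3.9/2 = 4.95 m.
Stress increase at mid-clay by the 2:1 spreading method:
Δσ = qBL/((B+z)(L+z)) = 87.3×2.8×2.8/((2.8+4.95)(2.8+4.95)) = 11.395 kPa
Final effective stress: σ'_f = 77.9 + 11.395 = 89.295 kPa.
σ'_f = 89.295 > σ'_p = 82.2 kPa, so the stress path crosses the preconsolidation pressure — recompression up to σ'_p, then virgin compression beyond:
S_c = H/(1+e₀)·[C_r·log₁₀(σ'_p/σ'_0) + C_c·log₁₀(σ'_f/σ'_p)]
    = 3.9/1.78 × [0.066×log₁₀(82.2/77.9) + 0.42×log₁₀(89.295/82.2)]
    = 2.191 × [0.0015401 + 0.015101] = 0.03646 m

S_c ≈ 36.5 mm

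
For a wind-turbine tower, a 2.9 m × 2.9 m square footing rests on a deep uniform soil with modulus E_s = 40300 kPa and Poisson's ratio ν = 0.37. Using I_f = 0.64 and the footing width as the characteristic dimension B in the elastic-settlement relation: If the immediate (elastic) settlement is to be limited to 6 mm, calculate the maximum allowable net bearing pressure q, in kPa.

S_e = q·B·(1−ν²)/E_s · I_f  ⇒  q = S_e·E_s / (B·(1−ν²)·I_f).
q = 0.006 × 40300 / (2.9 × 0.8631 × 0.64) = 150.9 kPa

q ≈ 151 kPa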